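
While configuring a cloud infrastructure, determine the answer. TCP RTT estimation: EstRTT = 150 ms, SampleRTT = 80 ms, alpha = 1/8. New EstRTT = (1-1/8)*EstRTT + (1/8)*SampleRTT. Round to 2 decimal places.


Given: EstRTT = 150 ms, SampleRTT = 80 ms, alpha = 1/8
New EstRTT = (1 - alpha) * EstRTT + alpha * SampleRTT
(7/8) * 150 = 131.25
(1/8) * 80 = 10
New EstRTT = 131.25 + 10 = 141.25 ms -> 141.25 ms (2 dp)

141.25


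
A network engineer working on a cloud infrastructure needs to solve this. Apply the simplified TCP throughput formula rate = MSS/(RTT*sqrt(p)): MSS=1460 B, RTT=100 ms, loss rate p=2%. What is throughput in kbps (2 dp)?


Given: MSS = 1460 bytes, RTT = 100 ms, loss = 2%
RTT in seconds = 100 / 1000 = 0.1
Loss rate = 2% = 0.02
sqrt(loss) = sqrt(0.02) = 0.141421356237
Throughput (bytes/s) = 1460 / (0.1 * 0.141421356237) = 103237.5901
Throughput (kbps) = 103237.5901 * 8 / 1000 = 825.900720 -> 825.90 kbps (2 dp)

825.90


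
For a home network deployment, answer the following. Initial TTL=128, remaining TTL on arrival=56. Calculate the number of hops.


Given: initial TTL = 128, received TTL = 56
Hops = initial TTL - received TTL
Hops = 128 - 56 = 72

72


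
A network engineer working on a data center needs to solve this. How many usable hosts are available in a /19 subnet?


Given: subnet mask /19
Host bits = 32 - 19 = 13
Total addresses = 2^13 = 8192
Usable hosts = 8192 - 2 (network + broadcast) = 8190

8190


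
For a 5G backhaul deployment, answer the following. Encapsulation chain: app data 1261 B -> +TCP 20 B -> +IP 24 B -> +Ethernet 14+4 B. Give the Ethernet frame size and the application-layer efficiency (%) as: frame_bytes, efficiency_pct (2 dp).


TCP segment = 1261 + 20 = 1281 B
IP packet = 1281 + 24 = 1305 B
Ethernet frame = 1305 + 14 + 4 = 1323 B
Efficiency = app / frame = 1261 / 1323 = 0.953137 = 95.3137% -> 95.31% (2 dp)

1323, 95.31


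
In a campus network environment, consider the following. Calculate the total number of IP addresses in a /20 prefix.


Given: CIDR prefix /20
Host bits = 32 - 20 = 12
Total addresses = 2^12 = 4096

4096


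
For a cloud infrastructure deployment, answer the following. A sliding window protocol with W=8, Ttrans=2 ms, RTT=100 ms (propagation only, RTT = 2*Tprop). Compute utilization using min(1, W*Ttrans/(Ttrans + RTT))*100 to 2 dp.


Given: W = 8, Ttrans = 2 ms, RTT = 100 ms (= 2 * Tprop, Tprop = 50 ms)
Cycle time = Ttrans + RTT = 2 + 100 = 102 ms (first packet sent until its ACK returns)
W * Ttrans = 8 * 2 = 16 ms of sending per cycle
W * Ttrans / (Ttrans + RTT) = 16 / 102 = 0.156863
U = min(1, 0.156863) = 0.156863
U% = 15.69%

15.69


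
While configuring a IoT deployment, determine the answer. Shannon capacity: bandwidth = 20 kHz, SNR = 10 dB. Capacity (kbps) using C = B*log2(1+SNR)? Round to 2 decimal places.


Given: B = 20 kHz, SNR = 10 dB
SNR linear = 10^(10/10) = 10
1 + SNR = 11
log2(11) = 3.4594316186
C = 20 * 1000 * 3.4594316186 = 69188.6324 bps
C = 69.188632 kbps -> 69.19 kbps (2 dp)

69.19


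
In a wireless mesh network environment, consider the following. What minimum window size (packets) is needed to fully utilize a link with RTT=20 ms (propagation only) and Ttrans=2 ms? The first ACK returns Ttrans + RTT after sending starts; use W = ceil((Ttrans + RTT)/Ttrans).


Given: Ttrans = 2 ms, RTT = 20 ms (= 2 * Tprop, Tprop = 10 ms)
Time until first ACK returns = Ttrans + RTT = 2 + 20 = 22 ms
Need W * Ttrans >= Ttrans + RTT  ->  W >= (Ttrans + RTT) / Ttrans
(Ttrans + RTT) / Ttrans = 22 / 2 = 11
W_min = ceil(11) = 11

11


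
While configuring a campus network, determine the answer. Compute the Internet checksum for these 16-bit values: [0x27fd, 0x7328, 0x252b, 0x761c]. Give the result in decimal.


Given words: [0x27fd, 0x7328, 0x252b, 0x761c]
Step 1: Sum all words
Raw sum = 10237 + 29480 + 9515 + 30236 = 79468
Step 2: Fold carry: (13932 + 1) = 13933
One's complement = ~13933 & 0xFFFF = 51602

51602


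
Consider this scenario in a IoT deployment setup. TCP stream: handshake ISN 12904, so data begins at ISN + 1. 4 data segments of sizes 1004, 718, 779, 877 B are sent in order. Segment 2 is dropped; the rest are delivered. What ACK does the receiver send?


SYN uses sequence number 12904; first data byte = ISN + 1 = 12905.
Segment 1: SEQ = 12905, len = 1004 B, covers [12905, 13908]
Segment 2: SEQ = 13909, len = 718 B, covers [13909, 14626] [LOST]
Segment 3: SEQ = 14627, len = 779 B, covers [14627, 15405]
Segment 4: SEQ = 15406, len = 877 B, covers [15406, 16282]
In-order data received: bytes [12905, 13908] (segments 1..1).
Segment 2 missing -> gap begins at byte 13909; later segments buffered out of order.
Cumulative ACK = next expected in-order byte = 12905 + 1004 = 13909

13909


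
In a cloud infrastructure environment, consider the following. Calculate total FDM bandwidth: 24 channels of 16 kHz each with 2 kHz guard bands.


Given: 24 channels, 16 kHz each, guard = 2 kHz
Channel bandwidth = 24 * 16 = 384 kHz
Guard bands = 23 gaps * 2 kHz = 46 kHz
Total = 384 + 46 = 430 kHz

430


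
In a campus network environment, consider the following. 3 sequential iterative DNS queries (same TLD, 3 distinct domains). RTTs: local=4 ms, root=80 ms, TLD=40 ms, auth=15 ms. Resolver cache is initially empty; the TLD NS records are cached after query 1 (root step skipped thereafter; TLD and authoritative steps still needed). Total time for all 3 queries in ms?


Lookup 1 (cold cache): local + root + TLD + auth = 4 + 80 + 40 + 15 = 139 ms
Lookups 2..3 (TLD NS cached -> skip root; new domain -> still ask TLD and auth): local + TLD + auth = 4 + 40 + 15 = 59 ms each
Remaining 2 lookups: 2 * 59 = 118 ms
Total = 139 + 118 = 257 ms

257


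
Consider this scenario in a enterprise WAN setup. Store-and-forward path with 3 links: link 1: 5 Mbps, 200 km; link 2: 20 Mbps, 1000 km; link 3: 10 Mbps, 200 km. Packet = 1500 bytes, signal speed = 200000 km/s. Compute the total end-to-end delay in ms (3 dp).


Packet = 1500 bytes = 12000 bits. Store-and-forward: sum (t_trans + t_prop) per link.
Link 1: t_trans = 12000/(5*10^6) s = 2.4000 ms; t_prop = 200/200000 s = 1.0000 ms; subtotal = 3.4000 ms
Link 2: t_trans = 12000/(20*10^6) s = 0.6000 ms; t_prop = 1000/200000 s = 5.0000 ms; subtotal = 5.6000 ms
Link 3: t_trans = 12000/(10*10^6) s = 1.2000 ms; t_prop = 200/200000 s = 1.0000 ms; subtotal = 2.2000 ms
End-to-end = 3.4000 + 5.6000 + 2.2000 = 11.2000 ms -> 11.200 ms (3 dp)

11.200


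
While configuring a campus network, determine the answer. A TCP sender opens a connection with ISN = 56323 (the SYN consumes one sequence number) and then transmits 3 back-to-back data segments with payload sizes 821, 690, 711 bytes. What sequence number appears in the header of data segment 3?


The SYN occupies sequence number ISN = 56323, so the first data byte is ISN + 1 = 56324.
SEQ of data segment i = (ISN + 1) + sum of payload sizes of segments 1..i-1.
Segment 1: SEQ = 56324, payload = 821 bytes
Segment 2: SEQ = 57145, payload = 690 bytes
Segment 3: SEQ = 57835, payload = 711 bytes
SEQ of segment 3 = 56324 + 821 + 690 = 57835

57835


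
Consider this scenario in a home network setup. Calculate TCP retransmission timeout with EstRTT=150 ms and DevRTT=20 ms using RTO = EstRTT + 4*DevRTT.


Given: EstRTT = 150 ms, DevRTT = 20 ms
Timeout = EstRTT + 4 * DevRTT
4 * DevRTT = 4 * 20 = 80
Timeout = 150 + 80 = 230 ms

230


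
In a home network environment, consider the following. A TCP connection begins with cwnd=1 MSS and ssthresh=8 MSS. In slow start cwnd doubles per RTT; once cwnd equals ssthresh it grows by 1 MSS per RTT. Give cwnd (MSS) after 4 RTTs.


RTT 0: cwnd = 1 MSS (initial)
RTT 1: cwnd = 2 MSS (slow start, doubled)
RTT 2: cwnd = 4 MSS (slow start, doubled)
RTT 3: cwnd = 8 MSS (slow start, doubled)
RTT 4: cwnd = 9 MSS (congestion avoidance, +1)

9


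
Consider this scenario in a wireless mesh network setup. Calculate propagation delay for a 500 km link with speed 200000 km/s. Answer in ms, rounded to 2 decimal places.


Given: distance = 500 km, speed = 200000 km/s
Delay = distance / speed = 500 / 200000 seconds
Delay in ms = 500 * 1000 / 200000
Delay = 2.5000 ms
Rounded to 2 dp = 2.50 ms

2.50


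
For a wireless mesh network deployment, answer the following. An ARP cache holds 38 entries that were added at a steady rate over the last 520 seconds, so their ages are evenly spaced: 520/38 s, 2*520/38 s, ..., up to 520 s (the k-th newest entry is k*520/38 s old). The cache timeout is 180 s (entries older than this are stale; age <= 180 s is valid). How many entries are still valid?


Ages are k * 520/38 s for k = 1..38 (spacing = 13.6842 s).
Entry k is valid iff k * 520/38 <= 180 iff k <= 38 * 180 / 520 = 13.1538
n_valid = floor(13.1538) = 13
(n_stale = 38 - 13 = 25)

13


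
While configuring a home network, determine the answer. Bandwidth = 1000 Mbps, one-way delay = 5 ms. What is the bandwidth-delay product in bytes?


Given: bandwidth = 1000 Mbps, delay = 5 ms
BDP in bits = 1000 * 10^6 * 5 / 1000
BDP in bits = 5000000
BDP in bytes = 5000000 / 8 = 625000

625000


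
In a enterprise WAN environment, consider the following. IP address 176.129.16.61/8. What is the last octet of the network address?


Given: IP = 176.129.16.61, prefix = /8
Subnet mask = 255.0.0.0
Last octet of IP: 61
Last octet of mask: 0
Network last octet = 61 AND 0 = 0

0


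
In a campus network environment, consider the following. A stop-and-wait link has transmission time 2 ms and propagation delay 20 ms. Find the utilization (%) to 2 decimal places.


Given: Ttrans = 2 ms, Tprop = 20 ms
RTT = 2 * Tprop = 2 * 20 = 40 ms
U = Ttrans / (Ttrans + RTT)
U = 2 / (2 + 40)
U = 2 / 42 = 0.047619
U% = 4.76%

4.76


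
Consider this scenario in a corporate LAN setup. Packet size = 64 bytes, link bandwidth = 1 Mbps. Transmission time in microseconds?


Given: packet = 64 bytes, bandwidth = 1 Mbps
Packet in bits = 64 * 8 = 512 bits
Bandwidth = 1 * 10^6 = 1000000 bps
Time = 512 / 1000000 seconds
Time in us = 512 * 10^6 / 1000000 = 512

512


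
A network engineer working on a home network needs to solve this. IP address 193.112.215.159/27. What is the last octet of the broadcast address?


Given: IP = 193.112.215.159, prefix = /27
Host bits = 32 - 27 = 5
Network last octet = 159 AND mask = 128
Host part size = 2^5 - 1 = 31
Broadcast last octet = 128 OR 31 = 159

159


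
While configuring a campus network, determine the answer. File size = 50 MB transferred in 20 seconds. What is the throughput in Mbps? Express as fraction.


Given: file = 50 MB, time = 20 s
File in Mb = 50 * 8 = 400 Mb
Throughput = 400 / 20 Mbps
Throughput = 20 Mbps

20


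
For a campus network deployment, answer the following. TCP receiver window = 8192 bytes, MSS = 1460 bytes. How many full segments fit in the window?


Given: RWND = 8192 bytes, MSS = 1460 bytes
Full segments = floor(RWND / MSS)
Full segments = floor(8192 / 1460)
Full segments = floor(5.611) = 5

5


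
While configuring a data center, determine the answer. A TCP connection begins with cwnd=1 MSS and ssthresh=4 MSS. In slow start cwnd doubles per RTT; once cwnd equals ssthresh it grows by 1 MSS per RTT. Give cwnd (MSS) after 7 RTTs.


RTT 0: cwnd = 1 MSS (initial)
RTT 1: cwnd = 2 MSS (slow start, doubled)
RTT 2: cwnd = 4 MSS (slow start, doubled)
RTT 3: cwnd = 5 MSS (congestion avoidance, +1)
RTT 4: cwnd = 6 MSS (congestion avoidance, +1)
RTT 5: cwnd = 7 MSS (congestion avoidance, +1)
RTT 6: cwnd = 8 MSS (congestion avoidance, +1)
RTT 7: cwnd = 9 MSS (congestion avoidance, +1)

9


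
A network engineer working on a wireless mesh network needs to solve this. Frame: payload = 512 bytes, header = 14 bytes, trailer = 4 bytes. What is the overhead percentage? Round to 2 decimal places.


Given: payload = 512 B, header = 14 B, trailer = 4 B
Overhead bytes = header + trailer = 14 + 4 = 18
Total frame = payload + overhead = 512 + 18 = 530
Overhead % = 18 / 530 * 100 = 3.3962% -> 3.40% (2 dp)

3.40


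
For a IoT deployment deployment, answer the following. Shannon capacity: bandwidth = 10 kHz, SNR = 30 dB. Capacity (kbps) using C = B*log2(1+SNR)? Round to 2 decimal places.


Given: B = 10 kHz, SNR = 30 dB
SNR linear = 10^(30/10) = 1000
1 + SNR = 1001
log2(1001) = 9.9672262588
C = 10 * 1000 * 9.9672262588 = 99672.2626 bps
C = 99.672263 kbps -> 99.67 kbps (2 dp)

99.67


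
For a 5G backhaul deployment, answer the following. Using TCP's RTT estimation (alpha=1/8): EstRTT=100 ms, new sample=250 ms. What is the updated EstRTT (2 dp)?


Given: EstRTT = 100 ms, SampleRTT = 250 ms, alpha = 1/8
New EstRTT = (1 - alpha) * EstRTT + alpha * SampleRTT
(7/8) * 100 = 87.5
(1/8) * 250 = 31.25
New EstRTT = 87.5 + 31.25 = 118.75 ms -> 118.75 ms (2 dp)

118.75


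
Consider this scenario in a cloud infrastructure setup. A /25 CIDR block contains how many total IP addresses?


Given: CIDR prefix /25
Host bits = 32 - 25 = 7
Total addresses = 2^7 = 128

128


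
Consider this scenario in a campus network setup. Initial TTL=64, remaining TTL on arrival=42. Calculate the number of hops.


Given: initial TTL = 64, received TTL = 42
Hops = initial TTL - received TTL
Hops = 64 - 42 = 22

22


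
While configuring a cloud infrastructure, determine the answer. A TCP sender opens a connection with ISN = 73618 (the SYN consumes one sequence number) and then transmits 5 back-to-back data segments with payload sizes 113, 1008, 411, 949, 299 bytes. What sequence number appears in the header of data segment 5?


The SYN occupies sequence number ISN = 73618, so the first data byte is ISN + 1 = 73619.
SEQ of data segment i = (ISN + 1) + sum of payload sizes of segments 1..i-1.
Segment 1: SEQ = 73619, payload = 113 bytes
Segment 2: SEQ = 73732, payload = 1008 bytes
Segment 3: SEQ = 74740, payload = 411 bytes
Segment 4: SEQ = 75151, payload = 949 bytes
Segment 5: SEQ = 76100, payload = 299 bytes
SEQ of segment 5 = 73619 + 113 + 1008 + 411 + 949 = 76100

76100


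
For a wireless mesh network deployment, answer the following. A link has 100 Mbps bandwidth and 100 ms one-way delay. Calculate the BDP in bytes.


Given: bandwidth = 100 Mbps, delay = 100 ms
BDP in bits = 100 * 10^6 * 100 / 1000
BDP in bits = 10000000
BDP in bytes = 10000000 / 8 = 1250000

1250000


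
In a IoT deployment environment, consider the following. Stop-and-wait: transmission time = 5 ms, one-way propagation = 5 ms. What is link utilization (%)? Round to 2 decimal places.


Given: Ttrans = 5 ms, Tprop = 5 ms
RTT = 2 * Tprop = 2 * 5 = 10 ms
U = Ttrans / (Ttrans + RTT)
U = 5 / (5 + 10)
U = 5 / 15 = 0.333333
U% = 33.33%

33.33


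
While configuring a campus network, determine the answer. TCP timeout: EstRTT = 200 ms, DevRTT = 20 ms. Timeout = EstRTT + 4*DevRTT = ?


Given: EstRTT = 200 ms, DevRTT = 20 ms
Timeout = EstRTT + 4 * DevRTT
4 * DevRTT = 4 * 20 = 80
Timeout = 200 + 80 = 280 ms

280


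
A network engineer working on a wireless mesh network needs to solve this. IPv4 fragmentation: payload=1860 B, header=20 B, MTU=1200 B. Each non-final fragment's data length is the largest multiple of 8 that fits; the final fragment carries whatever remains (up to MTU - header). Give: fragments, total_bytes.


Max data per non-final fragment = floor((MTU - header)/8)*8 = floor((1200 - 20)/8)*8 = floor(1180/8)*8 = 1176 B
Final fragment needs no 8-byte alignment: it can carry up to MTU - header = 1180 B
Non-final fragments needed = ceil((payload - 1180) / 1176) = ceil(680/1176) = ceil(0.5782) = 1
Number of fragments = 1 + 1 = 2
Fragment sizes (data): 1 * 1176 B + 684 B (last, 684 <= 1180 OK)
Total bytes sent = payload + n_frags * header = 1860 + 2*20 = 1860 + 40 = 1900 B

2, 1900


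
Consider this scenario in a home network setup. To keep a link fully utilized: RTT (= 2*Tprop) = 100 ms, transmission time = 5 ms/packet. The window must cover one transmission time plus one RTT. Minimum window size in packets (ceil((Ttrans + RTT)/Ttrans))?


Given: Ttrans = 5 ms, RTT = 100 ms (= 2 * Tprop, Tprop = 50 ms)
Time until first ACK returns = Ttrans + RTT = 5 + 100 = 105 ms
Need W * Ttrans >= Ttrans + RTT  ->  W >= (Ttrans + RTT) / Ttrans
(Ttrans + RTT) / Ttrans = 105 / 5 = 21
W_min = ceil(21) = 21

21


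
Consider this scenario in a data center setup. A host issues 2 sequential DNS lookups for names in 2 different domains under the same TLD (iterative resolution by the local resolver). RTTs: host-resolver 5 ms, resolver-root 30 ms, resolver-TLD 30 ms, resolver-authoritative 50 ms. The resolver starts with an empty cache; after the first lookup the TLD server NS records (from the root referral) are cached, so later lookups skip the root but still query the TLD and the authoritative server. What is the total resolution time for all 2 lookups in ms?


Lookup 1 (cold cache): local + root + TLD + auth = 5 + 30 + 30 + 50 = 115 ms
Lookups 2..2 (TLD NS cached -> skip root; new domain -> still ask TLD and auth): local + TLD + auth = 5 + 30 + 50 = 85 ms each
Remaining 1 lookups: 1 * 85 = 85 ms
Total = 115 + 85 = 200 ms

200


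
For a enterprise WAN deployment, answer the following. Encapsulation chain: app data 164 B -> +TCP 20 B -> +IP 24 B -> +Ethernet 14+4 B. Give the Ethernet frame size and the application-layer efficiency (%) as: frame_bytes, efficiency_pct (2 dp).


TCP segment = 164 + 20 = 184 B
IP packet = 184 + 24 = 208 B
Ethernet frame = 208 + 14 + 4 = 226 B
Efficiency = app / frame = 164 / 226 = 0.725664 = 72.5664% -> 72.57% (2 dp)

226, 72.57


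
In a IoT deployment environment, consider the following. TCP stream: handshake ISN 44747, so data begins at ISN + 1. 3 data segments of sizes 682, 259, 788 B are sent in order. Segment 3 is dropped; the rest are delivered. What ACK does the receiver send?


SYN uses sequence number 44747; first data byte = ISN + 1 = 44748.
Segment 1: SEQ = 44748, len = 682 B, covers [44748, 45429]
Segment 2: SEQ = 45430, len = 259 B, covers [45430, 45688]
Segment 3: SEQ = 45689, len = 788 B, covers [45689, 46476] [LOST]
In-order data received: bytes [44748, 45688] (segments 1..2).
Segment 3 missing -> gap begins at byte 45689.
Cumulative ACK = next expected in-order byte = 44748 + 682 + 259 = 45689

45689


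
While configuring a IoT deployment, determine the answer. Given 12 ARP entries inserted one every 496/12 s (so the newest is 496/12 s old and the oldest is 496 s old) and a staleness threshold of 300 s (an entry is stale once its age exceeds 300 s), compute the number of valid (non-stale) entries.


Ages are k * 496/12 s for k = 1..12 (spacing = 41.3333 s).
Entry k is valid iff k * 496/12 <= 300 iff k <= 12 * 300 / 496 = 7.2581
n_valid = floor(7.2581) = 7
(n_stale = 12 - 7 = 5)

7


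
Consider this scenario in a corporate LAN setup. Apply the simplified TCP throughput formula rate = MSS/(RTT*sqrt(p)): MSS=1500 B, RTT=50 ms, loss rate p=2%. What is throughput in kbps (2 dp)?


Given: MSS = 1500 bytes, RTT = 50 ms, loss = 2%
RTT in seconds = 50 / 1000 = 0.05
Loss rate = 2% = 0.02
sqrt(loss) = sqrt(0.02) = 0.141421356237
Throughput (bytes/s) = 1500 / (0.05 * 0.141421356237) = 212132.0344
Throughput (kbps) = 212132.0344 * 8 / 1000 = 1697.056275 -> 1697.06 kbps (2 dp)

1697.06


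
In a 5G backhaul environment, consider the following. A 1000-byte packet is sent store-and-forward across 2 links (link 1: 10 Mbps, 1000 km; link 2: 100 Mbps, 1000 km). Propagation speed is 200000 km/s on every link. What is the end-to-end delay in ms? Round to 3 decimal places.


Packet = 1000 bytes = 8000 bits. Store-and-forward: sum (t_trans + t_prop) per link.
Link 1: t_trans = 8000/(10*10^6) s = 0.8000 ms; t_prop = 1000/200000 s = 5.0000 ms; subtotal = 5.8000 ms
Link 2: t_trans = 8000/(100*10^6) s = 0.0800 ms; t_prop = 1000/200000 s = 5.0000 ms; subtotal = 5.0800 ms
End-to-end = 5.8000 + 5.0800 = 10.8800 ms -> 10.880 ms (3 dp)

10.880


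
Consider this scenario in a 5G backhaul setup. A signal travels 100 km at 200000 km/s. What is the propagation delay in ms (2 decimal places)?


Given: distance = 100 km, speed = 200000 km/s
Delay = distance / speed = 100 / 200000 seconds
Delay in ms = 100 * 1000 / 200000
Delay = 0.5000 ms
Rounded to 2 dp = 0.50 ms

0.50


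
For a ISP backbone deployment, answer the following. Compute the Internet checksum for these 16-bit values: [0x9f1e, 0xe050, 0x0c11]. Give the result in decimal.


Given words: [0x9f1e, 0xe050, 0x0c11]
Step 1: Sum all words
Raw sum = 40734 + 57424 + 3089 = 101247
Step 2: Fold carry: (35711 + 1) = 35712
One's complement = ~35712 & 0xFFFF = 29823

29823


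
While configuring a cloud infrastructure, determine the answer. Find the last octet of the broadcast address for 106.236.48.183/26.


Given: IP = 106.236.48.183, prefix = /26
Host bits = 32 - 26 = 6
Network last octet = 183 AND mask = 128
Host part size = 2^6 - 1 = 63
Broadcast last octet = 128 OR 63 = 191

191


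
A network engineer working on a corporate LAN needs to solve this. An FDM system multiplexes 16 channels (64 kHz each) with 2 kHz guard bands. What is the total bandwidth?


Given: 16 channels, 64 kHz each, guard = 2 kHz
Channel bandwidth = 16 * 64 = 1024 kHz
Guard bands = 15 gaps * 2 kHz = 30 kHz
Total = 1024 + 30 = 1054 kHz

1054


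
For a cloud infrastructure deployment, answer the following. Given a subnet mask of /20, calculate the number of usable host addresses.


Given: subnet mask /20
Host bits = 32 - 20 = 12
Total addresses = 2^12 = 4096
Usable hosts = 4096 - 2 (network + broadcast) = 4094

4094


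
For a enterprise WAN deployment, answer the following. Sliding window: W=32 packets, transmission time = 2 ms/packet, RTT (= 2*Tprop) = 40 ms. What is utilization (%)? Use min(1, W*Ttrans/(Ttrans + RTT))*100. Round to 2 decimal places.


Given: W = 32, Ttrans = 2 ms, RTT = 40 ms (= 2 * Tprop, Tprop = 20 ms)
Cycle time = Ttrans + RTT = 2 + 40 = 42 ms (first packet sent until its ACK returns)
W * Ttrans = 32 * 2 = 64 ms of sending per cycle
W * Ttrans / (Ttrans + RTT) = 64 / 42 = 1.523810
U = min(1, 1.523810) = 1.000000
U% = 100.00%

100.00


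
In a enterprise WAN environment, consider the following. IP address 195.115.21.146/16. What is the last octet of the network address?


Given: IP = 195.115.21.146, prefix = /16
Subnet mask = 255.255.0.0
Last octet of IP: 146
Last octet of mask: 0
Network last octet = 146 AND 0 = 0

0


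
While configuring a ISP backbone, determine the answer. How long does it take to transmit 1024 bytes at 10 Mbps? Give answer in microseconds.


Given: packet = 1024 bytes, bandwidth = 10 Mbps
Packet in bits = 1024 * 8 = 8192 bits
Bandwidth = 10 * 10^6 = 10000000 bps
Time = 8192 / 10000000 seconds
Time in us = 8192 * 10^6 / 10000000 = 819.2

819.2


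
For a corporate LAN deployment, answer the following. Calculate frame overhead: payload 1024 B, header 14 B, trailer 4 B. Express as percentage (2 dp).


Given: payload = 1024 B, header = 14 B, trailer = 4 B
Overhead bytes = header + trailer = 14 + 4 = 18
Total frame = payload + overhead = 1024 + 18 = 1042
Overhead % = 18 / 1042 * 100 = 1.7274% -> 1.73% (2 dp)

1.73


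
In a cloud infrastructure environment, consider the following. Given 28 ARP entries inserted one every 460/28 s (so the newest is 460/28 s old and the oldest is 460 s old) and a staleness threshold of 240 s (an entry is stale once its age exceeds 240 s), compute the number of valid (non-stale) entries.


Ages are k * 460/28 s for k = 1..28 (spacing = 16.4286 s).
Entry k is valid iff k * 460/28 <= 240 iff k <= 28 * 240 / 460 = 14.6087
n_valid = floor(14.6087) = 14
(n_stale = 28 - 14 = 14)

14


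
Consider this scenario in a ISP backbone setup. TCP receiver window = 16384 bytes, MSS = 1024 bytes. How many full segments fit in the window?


Given: RWND = 16384 bytes, MSS = 1024 bytes
Full segments = floor(RWND / MSS)
Full segments = floor(16384 / 1024)
Full segments = floor(16.0) = 16

16


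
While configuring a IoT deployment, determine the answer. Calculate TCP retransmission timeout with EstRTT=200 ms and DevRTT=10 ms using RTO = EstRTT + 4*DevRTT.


Given: EstRTT = 200 ms, DevRTT = 10 ms
Timeout = EstRTT + 4 * DevRTT
4 * DevRTT = 4 * 10 = 40
Timeout = 200 + 40 = 240 ms

240


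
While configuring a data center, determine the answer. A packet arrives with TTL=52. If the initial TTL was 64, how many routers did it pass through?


Given: initial TTL = 64, received TTL = 52
Hops = initial TTL - received TTL
Hops = 64 - 52 = 12

12


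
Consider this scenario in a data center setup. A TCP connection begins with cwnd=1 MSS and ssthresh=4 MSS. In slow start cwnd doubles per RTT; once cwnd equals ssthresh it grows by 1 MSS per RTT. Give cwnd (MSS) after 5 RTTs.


RTT 0: cwnd = 1 MSS (initial)
RTT 1: cwnd = 2 MSS (slow start, doubled)
RTT 2: cwnd = 4 MSS (slow start, doubled)
RTT 3: cwnd = 5 MSS (congestion avoidance, +1)
RTT 4: cwnd = 6 MSS (congestion avoidance, +1)
RTT 5: cwnd = 7 MSS (congestion avoidance, +1)

7


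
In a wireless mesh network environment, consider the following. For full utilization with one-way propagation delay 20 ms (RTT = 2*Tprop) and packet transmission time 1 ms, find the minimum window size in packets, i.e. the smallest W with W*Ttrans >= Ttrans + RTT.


Given: Ttrans = 1 ms, RTT = 40 ms (= 2 * Tprop, Tprop = 20 ms)
Time until first ACK returns = Ttrans + RTT = 1 + 40 = 41 ms
Need W * Ttrans >= Ttrans + RTT  ->  W >= (Ttrans + RTT) / Ttrans
(Ttrans + RTT) / Ttrans = 41 / 1 = 41
W_min = ceil(41) = 41

41


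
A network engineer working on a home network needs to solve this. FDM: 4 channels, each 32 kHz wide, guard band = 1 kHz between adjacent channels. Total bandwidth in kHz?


Given: 4 channels, 32 kHz each, guard = 1 kHz
Channel bandwidth = 4 * 32 = 128 kHz
Guard bands = 3 gaps * 1 kHz = 3 kHz
Total = 128 + 3 = 131 kHz

131


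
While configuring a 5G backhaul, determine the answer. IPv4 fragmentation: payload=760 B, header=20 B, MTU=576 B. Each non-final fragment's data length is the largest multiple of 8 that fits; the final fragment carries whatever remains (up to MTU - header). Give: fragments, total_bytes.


Max data per non-final fragment = floor((MTU - header)/8)*8 = floor((576 - 20)/8)*8 = floor(556/8)*8 = 552 B
Final fragment needs no 8-byte alignment: it can carry up to MTU - header = 556 B
Non-final fragments needed = ceil((payload - 556) / 552) = ceil(204/552) = ceil(0.3696) = 1
Number of fragments = 1 + 1 = 2
Fragment sizes (data): 1 * 552 B + 208 B (last, 208 <= 556 OK)
Total bytes sent = payload + n_frags * header = 760 + 2*20 = 760 + 40 = 800 B

2, 800


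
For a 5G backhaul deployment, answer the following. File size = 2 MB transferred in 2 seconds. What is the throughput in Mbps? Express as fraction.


Given: file = 2 MB, time = 2 s
File in Mb = 2 * 8 = 16 Mb
Throughput = 16 / 2 Mbps
Throughput = 8 Mbps

8


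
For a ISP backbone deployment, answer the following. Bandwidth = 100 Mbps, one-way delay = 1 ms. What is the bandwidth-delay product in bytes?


Given: bandwidth = 100 Mbps, delay = 1 ms
BDP in bits = 100 * 10^6 * 1 / 1000
BDP in bits = 100000
BDP in bytes = 100000 / 8 = 12500

12500


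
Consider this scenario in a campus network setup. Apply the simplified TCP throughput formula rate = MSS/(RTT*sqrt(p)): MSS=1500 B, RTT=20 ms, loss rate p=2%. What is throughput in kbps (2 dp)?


Given: MSS = 1500 bytes, RTT = 20 ms, loss = 2%
RTT in seconds = 20 / 1000 = 0.02
Loss rate = 2% = 0.02
sqrt(loss) = sqrt(0.02) = 0.141421356237
Throughput (bytes/s) = 1500 / (0.02 * 0.141421356237) = 530330.0859
Throughput (kbps) = 530330.0859 * 8 / 1000 = 4242.640687 -> 4242.64 kbps (2 dp)

4242.64


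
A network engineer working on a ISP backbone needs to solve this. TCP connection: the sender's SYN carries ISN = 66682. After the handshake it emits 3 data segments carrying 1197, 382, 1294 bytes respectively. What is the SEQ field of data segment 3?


The SYN occupies sequence number ISN = 66682, so the first data byte is ISN + 1 = 66683.
SEQ of data segment i = (ISN + 1) + sum of payload sizes of segments 1..i-1.
Segment 1: SEQ = 66683, payload = 1197 bytes
Segment 2: SEQ = 67880, payload = 382 bytes
Segment 3: SEQ = 68262, payload = 1294 bytes
SEQ of segment 3 = 66683 + 1197 + 382 = 68262

68262


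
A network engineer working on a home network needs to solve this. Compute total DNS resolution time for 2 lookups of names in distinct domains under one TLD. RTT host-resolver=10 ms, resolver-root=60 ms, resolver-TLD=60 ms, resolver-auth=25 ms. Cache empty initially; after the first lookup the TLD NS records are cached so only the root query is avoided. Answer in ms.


Lookup 1 (cold cache): local + root + TLD + auth = 10 + 60 + 60 + 25 = 155 ms
Lookups 2..2 (TLD NS cached -> skip root; new domain -> still ask TLD and auth): local + TLD + auth = 10 + 60 + 25 = 95 ms each
Remaining 1 lookups: 1 * 95 = 95 ms
Total = 155 + 95 = 250 ms

250


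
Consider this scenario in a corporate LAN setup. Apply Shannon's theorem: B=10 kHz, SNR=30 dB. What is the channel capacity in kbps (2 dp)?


Given: B = 10 kHz, SNR = 30 dB
SNR linear = 10^(30/10) = 1000
1 + SNR = 1001
log2(1001) = 9.9672262588
C = 10 * 1000 * 9.9672262588 = 99672.2626 bps
C = 99.672263 kbps -> 99.67 kbps (2 dp)

99.67


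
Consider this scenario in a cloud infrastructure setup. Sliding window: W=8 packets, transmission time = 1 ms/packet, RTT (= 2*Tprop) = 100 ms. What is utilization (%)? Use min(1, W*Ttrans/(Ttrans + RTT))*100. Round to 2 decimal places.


Given: W = 8, Ttrans = 1 ms, RTT = 100 ms (= 2 * Tprop, Tprop = 50 ms)
Cycle time = Ttrans + RTT = 1 + 100 = 101 ms (first packet sent until its ACK returns)
W * Ttrans = 8 * 1 = 8 ms of sending per cycle
W * Ttrans / (Ttrans + RTT) = 8 / 101 = 0.079208
U = min(1, 0.079208) = 0.079208
U% = 7.92%

7.92


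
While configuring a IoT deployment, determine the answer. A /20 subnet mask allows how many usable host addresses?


Given: subnet mask /20
Host bits = 32 - 20 = 12
Total addresses = 2^12 = 4096
Usable hosts = 4096 - 2 (network + broadcast) = 4094

4094


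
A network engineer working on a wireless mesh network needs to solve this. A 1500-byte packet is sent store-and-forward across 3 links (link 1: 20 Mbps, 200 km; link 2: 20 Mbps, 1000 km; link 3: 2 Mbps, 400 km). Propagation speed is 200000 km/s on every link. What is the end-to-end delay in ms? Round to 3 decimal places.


Packet = 1500 bytes = 12000 bits. Store-and-forward: sum (t_trans + t_prop) per link.
Link 1: t_trans = 12000/(20*10^6) s = 0.6000 ms; t_prop = 200/200000 s = 1.0000 ms; subtotal = 1.6000 ms
Link 2: t_trans = 12000/(20*10^6) s = 0.6000 ms; t_prop = 1000/200000 s = 5.0000 ms; subtotal = 5.6000 ms
Link 3: t_trans = 12000/(2*10^6) s = 6.0000 ms; t_prop = 400/200000 s = 2.0000 ms; subtotal = 8.0000 ms
End-to-end = 1.6000 + 5.6000 + 8.0000 = 15.2000 ms -> 15.200 ms (3 dp)

15.200


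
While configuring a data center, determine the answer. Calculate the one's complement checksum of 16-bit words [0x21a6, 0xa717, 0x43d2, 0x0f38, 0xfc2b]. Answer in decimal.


Given words: [0x21a6, 0xa717, 0x43d2, 0x0f38, 0xfc2b]
Step 1: Sum all words
Raw sum = 8614 + 42775 + 17362 + 3896 + 64555 = 137202
Step 2: Fold carry: (6130 + 2) = 6132
One's complement = ~6132 & 0xFFFF = 59403

59403


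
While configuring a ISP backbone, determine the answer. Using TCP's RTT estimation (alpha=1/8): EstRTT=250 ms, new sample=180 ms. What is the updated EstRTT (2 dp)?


Given: EstRTT = 250 ms, SampleRTT = 180 ms, alpha = 1/8
New EstRTT = (1 - alpha) * EstRTT + alpha * SampleRTT
(7/8) * 250 = 218.75
(1/8) * 180 = 22.5
New EstRTT = 218.75 + 22.5 = 241.25 ms -> 241.25 ms (2 dp)

241.25


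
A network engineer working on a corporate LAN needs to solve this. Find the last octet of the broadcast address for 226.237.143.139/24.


Given: IP = 226.237.143.139, prefix = /24
Host bits = 32 - 24 = 8
Network last octet = 139 AND mask = 0
Host part size = 2^8 - 1 = 255
Broadcast last octet = 0 OR 255 = 255

255


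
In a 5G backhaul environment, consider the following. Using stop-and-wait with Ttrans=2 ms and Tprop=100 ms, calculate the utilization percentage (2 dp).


Given: Ttrans = 2 ms, Tprop = 100 ms
RTT = 2 * Tprop = 2 * 100 = 200 ms
U = Ttrans / (Ttrans + RTT)
U = 2 / (2 + 200)
U = 2 / 202 = 0.009901
U% = 0.99%

0.99


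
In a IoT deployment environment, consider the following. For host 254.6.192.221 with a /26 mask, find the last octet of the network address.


Given: IP = 254.6.192.221, prefix = /26
Subnet mask = 255.255.255.192
Last octet of IP: 221
Last octet of mask: 192
Network last octet = 221 AND 192 = 192

192


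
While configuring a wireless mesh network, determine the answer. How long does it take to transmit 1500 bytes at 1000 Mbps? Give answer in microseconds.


Given: packet = 1500 bytes, bandwidth = 1000 Mbps
Packet in bits = 1500 * 8 = 12000 bits
Bandwidth = 1000 * 10^6 = 1000000000 bps
Time = 12000 / 1000000000 seconds
Time in us = 12000 * 10^6 / 1000000000 = 12

12


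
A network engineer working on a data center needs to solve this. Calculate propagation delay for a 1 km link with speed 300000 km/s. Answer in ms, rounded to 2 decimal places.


Given: distance = 1 km, speed = 300000 km/s
Delay = distance / speed = 1 / 300000 seconds
Delay in ms = 1 * 1000 / 300000
Delay = 0.0033 ms
Rounded to 2 dp = 0.00 ms

0.00


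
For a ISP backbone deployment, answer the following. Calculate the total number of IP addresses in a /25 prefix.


Given: CIDR prefix /25
Host bits = 32 - 25 = 7
Total addresses = 2^7 = 128

128


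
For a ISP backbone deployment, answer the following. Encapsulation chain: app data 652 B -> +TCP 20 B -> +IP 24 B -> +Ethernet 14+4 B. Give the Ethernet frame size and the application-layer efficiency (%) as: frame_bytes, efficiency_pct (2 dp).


TCP segment = 652 + 20 = 672 B
IP packet = 672 + 24 = 696 B
Ethernet frame = 696 + 14 + 4 = 714 B
Efficiency = app / frame = 652 / 714 = 0.913165 = 91.3165% -> 91.32% (2 dp)

714, 91.32


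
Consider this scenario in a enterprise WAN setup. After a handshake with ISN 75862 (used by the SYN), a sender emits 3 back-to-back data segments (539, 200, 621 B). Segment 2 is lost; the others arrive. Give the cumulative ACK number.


SYN uses sequence number 75862; first data byte = ISN + 1 = 75863.
Segment 1: SEQ = 75863, len = 539 B, covers [75863, 76401]
Segment 2: SEQ = 76402, len = 200 B, covers [76402, 76601] [LOST]
Segment 3: SEQ = 76602, len = 621 B, covers [76602, 77222]
In-order data received: bytes [75863, 76401] (segments 1..1).
Segment 2 missing -> gap begins at byte 76402; later segments buffered out of order.
Cumulative ACK = next expected in-order byte = 75863 + 539 = 76402

76402


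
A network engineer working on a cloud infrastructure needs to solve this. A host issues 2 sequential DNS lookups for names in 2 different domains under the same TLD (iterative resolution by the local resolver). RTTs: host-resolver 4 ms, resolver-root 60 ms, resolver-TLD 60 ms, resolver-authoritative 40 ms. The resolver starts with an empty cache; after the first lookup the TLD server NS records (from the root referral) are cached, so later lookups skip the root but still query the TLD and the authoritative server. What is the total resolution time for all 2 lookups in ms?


Lookup 1 (cold cache): local + root + TLD + auth = 4 + 60 + 60 + 40 = 164 ms
Lookups 2..2 (TLD NS cached -> skip root; new domain -> still ask TLD and auth): local + TLD + auth = 4 + 60 + 40 = 104 ms each
Remaining 1 lookups: 1 * 104 = 104 ms
Total = 164 + 104 = 268 ms

268


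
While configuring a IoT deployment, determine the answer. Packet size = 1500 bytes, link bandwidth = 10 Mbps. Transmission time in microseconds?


Given: packet = 1500 bytes, bandwidth = 10 Mbps
Packet in bits = 1500 * 8 = 12000 bits
Bandwidth = 10 * 10^6 = 10000000 bps
Time = 12000 / 10000000 seconds
Time in us = 12000 * 10^6 / 10000000 = 1200

1200


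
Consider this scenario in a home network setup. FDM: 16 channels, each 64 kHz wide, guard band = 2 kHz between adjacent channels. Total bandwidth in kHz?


Given: 16 channels, 64 kHz each, guard = 2 kHz
Channel bandwidth = 16 * 64 = 1024 kHz
Guard bands = 15 gaps * 2 kHz = 30 kHz
Total = 1024 + 30 = 1054 kHz

1054


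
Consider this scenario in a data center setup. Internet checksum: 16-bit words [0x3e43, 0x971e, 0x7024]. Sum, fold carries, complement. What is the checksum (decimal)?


Given words: [0x3e43, 0x971e, 0x7024]
Step 1: Sum all words
Raw sum = 15939 + 38686 + 28708 = 83333
Step 2: Fold carry: (17797 + 1) = 17798
One's complement = ~17798 & 0xFFFF = 47737

47737


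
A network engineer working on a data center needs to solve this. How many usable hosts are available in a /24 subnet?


Given: subnet mask /24
Host bits = 32 - 24 = 8
Total addresses = 2^8 = 256
Usable hosts = 256 - 2 (network + broadcast) = 254

254


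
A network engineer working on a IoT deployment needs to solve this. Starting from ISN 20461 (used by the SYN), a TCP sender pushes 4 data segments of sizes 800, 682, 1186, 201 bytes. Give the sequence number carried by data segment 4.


The SYN occupies sequence number ISN = 20461, so the first data byte is ISN + 1 = 20462.
SEQ of data segment i = (ISN + 1) + sum of payload sizes of segments 1..i-1.
Segment 1: SEQ = 20462, payload = 800 bytes
Segment 2: SEQ = 21262, payload = 682 bytes
Segment 3: SEQ = 21944, payload = 1186 bytes
Segment 4: SEQ = 23130, payload = 201 bytes
SEQ of segment 4 = 20462 + 800 + 682 + 1186 = 23130

23130


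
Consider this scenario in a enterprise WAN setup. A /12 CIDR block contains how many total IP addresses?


Given: CIDR prefix /12
Host bits = 32 - 12 = 20
Total addresses = 2^20 = 1048576

1048576


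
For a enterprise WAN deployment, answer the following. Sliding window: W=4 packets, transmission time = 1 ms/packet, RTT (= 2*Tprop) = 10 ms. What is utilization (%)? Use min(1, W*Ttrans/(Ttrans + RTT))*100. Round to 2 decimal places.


Given: W = 4, Ttrans = 1 ms, RTT = 10 ms (= 2 * Tprop, Tprop = 5 ms)
Cycle time = Ttrans + RTT = 1 + 10 = 11 ms (first packet sent until its ACK returns)
W * Ttrans = 4 * 1 = 4 ms of sending per cycle
W * Ttrans / (Ttrans + RTT) = 4 / 11 = 0.363636
U = min(1, 0.363636) = 0.363636
U% = 36.36%

36.36


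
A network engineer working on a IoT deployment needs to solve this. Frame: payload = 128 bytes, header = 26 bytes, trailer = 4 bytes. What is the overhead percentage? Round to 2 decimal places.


Given: payload = 128 B, header = 26 B, trailer = 4 B
Overhead bytes = header + trailer = 26 + 4 = 30
Total frame = payload + overhead = 128 + 30 = 158
Overhead % = 30 / 158 * 100 = 18.9873% -> 18.99% (2 dp)

18.99


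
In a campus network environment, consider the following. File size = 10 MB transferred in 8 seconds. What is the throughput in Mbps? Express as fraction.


Given: file = 10 MB, time = 8 s
File in Mb = 10 * 8 = 80 Mb
Throughput = 80 / 8 Mbps
Throughput = 10 Mbps

10


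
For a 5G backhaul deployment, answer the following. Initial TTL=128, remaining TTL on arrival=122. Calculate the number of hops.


Given: initial TTL = 128, received TTL = 122
Hops = initial TTL - received TTL
Hops = 128 - 122 = 6

6


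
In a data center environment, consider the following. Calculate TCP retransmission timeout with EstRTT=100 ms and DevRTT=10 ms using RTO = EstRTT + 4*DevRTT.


Given: EstRTT = 100 ms, DevRTT = 10 ms
Timeout = EstRTT + 4 * DevRTT
4 * DevRTT = 4 * 10 = 40
Timeout = 100 + 40 = 140 ms

140


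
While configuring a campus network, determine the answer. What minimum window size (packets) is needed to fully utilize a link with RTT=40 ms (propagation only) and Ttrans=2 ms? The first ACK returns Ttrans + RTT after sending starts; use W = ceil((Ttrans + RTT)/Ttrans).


Given: Ttrans = 2 ms, RTT = 40 ms (= 2 * Tprop, Tprop = 20 ms)
Time until first ACK returns = Ttrans + RTT = 2 + 40 = 42 ms
Need W * Ttrans >= Ttrans + RTT  ->  W >= (Ttrans + RTT) / Ttrans
(Ttrans + RTT) / Ttrans = 42 / 2 = 21
W_min = ceil(21) = 21

21
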